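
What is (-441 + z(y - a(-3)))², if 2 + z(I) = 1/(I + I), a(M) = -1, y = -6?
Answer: 19633761/100 ≈ 1.9634e+5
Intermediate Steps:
z(I) = -2 + 1/(2*I) (z(I) = -2 + 1/(I + I) = -2 + 1/(2*I))
(-441 + z(y - a(-3)))² = (-441 + (-2 + 1/(2*(-6 - 1*(-1)))))² = (-441 + (-2 + 1/(2*(-6 + 1))))² = (-441 + (-2 + (½)/(-5)))² = (-441 + (-2 + (½)*(-⅕)))² = (-441 + (-2 - ⅒))² = (-441 - 21/10)² = (-4431/10)² = 19633761/100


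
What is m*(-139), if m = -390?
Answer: 54210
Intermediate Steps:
m*(-139) = -390*(-139) = 54210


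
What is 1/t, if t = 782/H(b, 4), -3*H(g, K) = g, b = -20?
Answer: 10/1173 ≈ 0.0085251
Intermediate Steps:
H(g, K) = -g/3
t = 1173/10 (t = 782/((-⅓*(-20))) = 782/(20/3) = 782*(3/20) = 1173/10 ≈ 117.30)
1/t = 1/(1173/10) = 10/1173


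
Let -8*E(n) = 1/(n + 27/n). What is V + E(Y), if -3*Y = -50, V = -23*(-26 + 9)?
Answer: 4289977/10972 ≈ 390.99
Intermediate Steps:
V = 391 (V = -23*(-17) = 391)
Y = 50/3 (Y = -1/3*(-50) = 50/3 ≈ 16.667)
E(n) = -1/(8*(n + 27/n))
V + E(Y) = 391 - 1*50/3/(216 + 8*(50/3)**2) = 391 - 1*50/3/(216 + 8*(2500/9)) = 391 - 1*50/3/(216 + 20000/9) = 391 - 1*50/3/21944/9 = 391 - 1*50/3*9/21944 = 391 - 75/10972 = 4289977/10972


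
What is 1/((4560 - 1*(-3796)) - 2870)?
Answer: 1/5486 ≈ 0.00018228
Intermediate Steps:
1/((4560 - 1*(-3796)) - 2870) = 1/((4560 + 3796) - 2870) = 1/(8356 - 2870) = 1/5486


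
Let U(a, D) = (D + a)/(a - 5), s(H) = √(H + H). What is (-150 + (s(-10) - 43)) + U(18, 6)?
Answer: -2485/13 + 2*I*√5 ≈ -191.15 + 4.4721*I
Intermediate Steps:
s(H) = √2*√H (s(H) = √(2*H) = √2*√H)
U(a, D) = (D + a)/(-5 + a)
(-150 + (s(-10) - 43)) + U(18, 6) = (-150 + (√2*√(-10) - 43)) + (6 + 18)/(-5 + 18) = (-150 + (√2*(I*√10) - 43)) + 24/13 = (-150 + (2*I*√5 - 43)) + (1/13)*24 = (-150 + (-43 + 2*I*√5)) + 24/13 = (-193 + 2*I*√5) + 24/13 = -2485/13 + 2*I*√5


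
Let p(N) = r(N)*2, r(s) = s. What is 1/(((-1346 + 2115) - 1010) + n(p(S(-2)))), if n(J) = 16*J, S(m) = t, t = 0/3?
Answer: -1/241 ≈ -0.0041494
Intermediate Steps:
t = 0 (t = 0*(⅓) = 0)
S(m) = 0
p(N) = 2*N (p(N) = N*2 = 2*N)
1/(((-1346 + 2115) - 1010) + n(p(S(-2)))) = 1/(((-1346 + 2115) - 1010) + 16*(2*0)) = 1/((769 - 1010) + 16*0) = 1/(-241 + 0) = 1/(-241) = -1/241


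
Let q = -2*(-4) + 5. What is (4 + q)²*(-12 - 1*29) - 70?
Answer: -11919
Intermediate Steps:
q = 13 (q = 8 + 5 = 13)
(4 + q)²*(-12 - 1*29) - 70 = (4 + 13)²*(-12 - 1*29) - 70 = 17²*(-12 - 29) - 70 = 289*(-41) - 70 = -11849 - 70 = -11919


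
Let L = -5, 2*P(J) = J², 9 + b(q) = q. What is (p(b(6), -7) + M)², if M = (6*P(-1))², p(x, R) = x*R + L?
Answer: 625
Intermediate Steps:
b(q) = -9 + q
P(J) = J²/2
p(x, R) = -5 + R*x (p(x, R) = x*R - 5 = R*x - 5 = -5 + R*x)
M = 9 (M = (6*((½)*(-1)²))² = (6*((½)*1))² = (6*(½))² = 3² = 9)
(p(b(6), -7) + M)² = ((-5 - 7*(-9 + 6)) + 9)² = ((-5 - 7*(-3)) + 9)² = ((-5 + 21) + 9)² = (16 + 9)² = 25² = 625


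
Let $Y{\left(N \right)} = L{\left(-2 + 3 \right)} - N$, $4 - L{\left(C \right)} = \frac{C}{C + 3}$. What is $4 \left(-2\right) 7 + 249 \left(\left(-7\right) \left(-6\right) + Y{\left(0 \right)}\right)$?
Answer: $\frac{45343}{4} \approx 11336.0$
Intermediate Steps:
$L{\left(C \right)} = 4 - \frac{C}{3 + C}$ ($L{\left(C \right)} = 4 - \frac{C}{C + 3} = 4 - \frac{C}{3 + C}$)
$Y{\left(N \right)} = \frac{15}{4} - N$ ($Y{\left(N \right)} = \frac{3 \left(4 + \left(-2 + 3\right)\right)}{3 + \left(-2 + 3\right)} - N = \frac{3 \left(4 + 1\right)}{3 + 1} - N = 3 \cdot \frac{1}{4} \cdot 5 - N = \frac{15}{4} - N$)
$4 \left(-2\right) 7 + 249 \left(\left(-7\right) \left(-6\right) + Y{\left(0 \right)}\right) = 4 \left(-2\right) 7 + 249 \left(\left(-7\right) \left(-6\right) + \left(\frac{15}{4} - 0\right)\right) = \left(-8\right) 7 + 249 \left(42 + \left(\frac{15}{4} + 0\right)\right) = -56 + 249 \left(42 + \frac{15}{4}\right) = -56 + 249 \cdot \frac{183}{4} = -56 + \frac{45567}{4} = \frac{45343}{4}$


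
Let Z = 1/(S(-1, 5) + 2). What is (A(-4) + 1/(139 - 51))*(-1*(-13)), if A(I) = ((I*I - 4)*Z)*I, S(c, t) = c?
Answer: -54899/88 ≈ -623.85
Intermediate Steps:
Z = 1 (Z = 1/(-1 + 2) = 1/1 = 1)
A(I) = I*(-4 + I**2) (A(I) = ((I*I - 4)*1)*I = ((I**2 - 4)*1)*I = ((-4 + I**2)*1)*I = (-4 + I**2)*I = I*(-4 + I**2))
(A(-4) + 1/(139 - 51))*(-1*(-13)) = (-4*(-4 + (-4)**2) + 1/(139 - 51))*(-1*(-13)) = (-4*(-4 + 16) + 1/88)*13 = (-4*12 + 1/88)*13 = (-48 + 1/88)*13 = -4223/88*13 = -54899/88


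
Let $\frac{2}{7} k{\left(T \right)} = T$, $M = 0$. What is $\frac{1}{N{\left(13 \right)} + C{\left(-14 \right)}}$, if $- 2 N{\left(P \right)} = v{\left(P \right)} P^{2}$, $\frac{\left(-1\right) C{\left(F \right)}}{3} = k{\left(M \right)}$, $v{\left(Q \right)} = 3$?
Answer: $- \frac{2}{507} \approx -0.0039448$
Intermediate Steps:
$k{\left(T \right)} = \frac{7 T}{2}$
$C{\left(F \right)} = 0$ ($C{\left(F \right)} = - 3 \cdot \frac{7}{2} \cdot 0 = \left(-3\right) 0 = 0$)
$N{\left(P \right)} = - \frac{3 P^{2}}{2}$
$\frac{1}{N{\left(13 \right)} + C{\left(-14 \right)}} = \frac{1}{- \frac{3 \cdot 13^{2}}{2} + 0} = \frac{1}{\left(- \frac{3}{2}\right) 169 + 0} = \frac{1}{- \frac{507}{2} + 0} = \frac{1}{- \frac{507}{2}} = - \frac{2}{507}$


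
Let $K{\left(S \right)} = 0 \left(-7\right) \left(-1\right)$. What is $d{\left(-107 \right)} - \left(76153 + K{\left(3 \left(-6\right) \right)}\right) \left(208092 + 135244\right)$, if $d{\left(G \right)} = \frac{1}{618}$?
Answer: $- \frac{16158269040143}{618} \approx -2.6146 \cdot 10^{10}$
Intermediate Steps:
$K{\left(S \right)} = 0$ ($K{\left(S \right)} = 0 \left(-1\right) = 0$)
$d{\left(G \right)} = \frac{1}{618}$
$d{\left(-107 \right)} - \left(76153 + K{\left(3 \left(-6\right) \right)}\right) \left(208092 + 135244\right) = \frac{1}{618} - \left(76153 + 0\right) \left(208092 + 135244\right) = \frac{1}{618} - 76153 \cdot 343336 = \frac{1}{618} - 26146066408 = - \frac{16158269040143}{618}$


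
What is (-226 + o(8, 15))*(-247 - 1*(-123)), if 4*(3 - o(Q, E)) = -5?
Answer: 27497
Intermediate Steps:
o(Q, E) = 17/4 (o(Q, E) = 3 - 1/4*(-5) = 3 + 5/4 = 17/4)
(-226 + o(8, 15))*(-247 - 1*(-123)) = (-226 + 17/4)*(-247 - 1*(-123)) = -887*(-247 + 123)/4 = -887/4*(-124) = 27497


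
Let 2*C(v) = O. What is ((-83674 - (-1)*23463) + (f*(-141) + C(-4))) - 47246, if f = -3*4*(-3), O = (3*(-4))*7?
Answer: -112575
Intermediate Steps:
O = -84 (O = -12*7 = -84)
C(v) = -42 (C(v) = (½)*(-84) = -42)
f = 36 (f = -12*(-3) = 36)
((-83674 - (-1)*23463) + (f*(-141) + C(-4))) - 47246 = ((-83674 - (-1)*23463) + (36*(-141) - 42)) - 47246 = ((-83674 - 1*(-23463)) + (-5076 - 42)) - 47246 = ((-83674 + 23463) - 5118) - 47246 = (-60211 - 5118) - 47246 = -65329 - 47246 = -112575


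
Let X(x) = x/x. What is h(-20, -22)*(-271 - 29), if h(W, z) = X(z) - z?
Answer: -6900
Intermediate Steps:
X(x) = 1
h(W, z) = 1 - z
h(-20, -22)*(-271 - 29) = (1 - 1*(-22))*(-271 - 29) = (1 + 22)*(-300) = 23*(-300) = -6900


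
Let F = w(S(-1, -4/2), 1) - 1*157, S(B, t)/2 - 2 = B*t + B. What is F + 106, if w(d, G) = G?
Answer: -50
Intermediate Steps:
S(B, t) = 4 + 2*B + 2*B*t (S(B, t) = 4 + 2*(B*t + B) = 4 + 2*(B + B*t) = 4 + (2*B + 2*B*t) = 4 + 2*B + 2*B*t)
F = -156 (F = 1 - 1*157 = 1 - 157 = -156)
F + 106 = -156 + 106 = -50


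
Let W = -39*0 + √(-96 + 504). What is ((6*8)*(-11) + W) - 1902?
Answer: -2430 + 2*√102 ≈ -2409.8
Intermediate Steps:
W = 2*√102 (W = 0 + √408 = 0 + 2*√102 = 2*√102 ≈ 20.199)
((6*8)*(-11) + W) - 1902 = ((6*8)*(-11) + 2*√102) - 1902 = (48*(-11) + 2*√102) - 1902 = (-528 + 2*√102) - 1902 = -2430 + 2*√102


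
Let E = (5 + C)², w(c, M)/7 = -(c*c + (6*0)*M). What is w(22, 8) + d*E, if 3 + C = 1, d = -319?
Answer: -6259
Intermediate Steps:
C = -2 (C = -3 + 1 = -2)
w(c, M) = -7*c² (w(c, M) = 7*(-(c*c + (6*0)*M)) = 7*(-(c² + 0*M)) = 7*(-(c² + 0)) = 7*(-c²) = -7*c²)
E = 9 (E = (5 - 2)² = 3² = 9)
w(22, 8) + d*E = -7*22² - 319*9 = -7*484 - 2871 = -3388 - 2871 = -6259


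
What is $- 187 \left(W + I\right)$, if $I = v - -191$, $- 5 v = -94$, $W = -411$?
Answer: $\frac{188122}{5} \approx 37624.0$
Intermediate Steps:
$v = \frac{94}{5}$ ($v = \left(- \frac{1}{5}\right) \left(-94\right) = \frac{94}{5} \approx 18.8$)
$I = \frac{1049}{5}$ ($I = \frac{94}{5} - -191 = \frac{94}{5} + 191 = \frac{1049}{5} \approx 209.8$)
$- 187 \left(W + I\right) = - 187 \left(-411 + \frac{1049}{5}\right) = \left(-187\right) \left(- \frac{1006}{5}\right) = \frac{188122}{5}$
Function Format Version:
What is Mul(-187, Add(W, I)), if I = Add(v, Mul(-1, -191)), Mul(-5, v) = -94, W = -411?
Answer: Rational(188122, 5) ≈ 37624.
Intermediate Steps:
v = Rational(94, 5) (v = Mul(Rational(-1, 5), -94) = Rational(94, 5) ≈ 18.800)
I = Rational(1049, 5) (I = Add(Rational(94, 5), Mul(-1, -191)) = Add(Rational(94, 5), 191) = Rational(1049, 5) ≈ 209.80)
Mul(-187, Add(W, I)) = Mul(-187, Add(-411, Rational(1049, 5))) = Mul(-187, Rational(-1006, 5)) = Rational(188122, 5)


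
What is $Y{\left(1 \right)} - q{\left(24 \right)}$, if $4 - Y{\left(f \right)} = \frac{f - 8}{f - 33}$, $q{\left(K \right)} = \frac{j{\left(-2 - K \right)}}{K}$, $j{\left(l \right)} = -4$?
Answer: $\frac{379}{96} \approx 3.9479$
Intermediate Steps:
$q{\left(K \right)} = - \frac{4}{K}$
$Y{\left(f \right)} = 4 - \frac{-8 + f}{-33 + f}$ ($Y{\left(f \right)} = 4 - \frac{f - 8}{f - 33} = 4 - \frac{-8 + f}{-33 + f}$)
$Y{\left(1 \right)} - q{\left(24 \right)} = \frac{-124 + 3 \cdot 1}{-33 + 1} - - \frac{4}{24} = \frac{-124 + 3}{-32} - \left(-4\right) \frac{1}{24} = \left(- \frac{1}{32}\right) \left(-121\right) - - \frac{1}{6} = \frac{121}{32} + \frac{1}{6} = \frac{379}{96}$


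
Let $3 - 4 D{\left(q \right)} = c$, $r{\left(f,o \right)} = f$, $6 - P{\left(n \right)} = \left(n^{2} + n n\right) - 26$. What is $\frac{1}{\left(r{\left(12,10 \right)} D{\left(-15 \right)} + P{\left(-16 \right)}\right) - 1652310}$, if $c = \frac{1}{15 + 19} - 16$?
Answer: $- \frac{34}{56192925} \approx -6.0506 \cdot 10^{-7}$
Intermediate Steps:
$P{\left(n \right)} = 32 - 2 n^{2}$ ($P{\left(n \right)} = 6 - \left(\left(n^{2} + n n\right) - 26\right) = 6 - \left(\left(n^{2} + n^{2}\right) - 26\right) = 6 - \left(2 n^{2} - 26\right) = 6 - \left(-26 + 2 n^{2}\right) = 32 - 2 n^{2}$)
$c = - \frac{543}{34}$ ($c = \frac{1}{34} - 16 = - \frac{543}{34} \approx -15.971$)
$D{\left(q \right)} = \frac{645}{136}$ ($D{\left(q \right)} = \frac{3}{4} - - \frac{543}{136} = \frac{3}{4} + \frac{543}{136} = \frac{645}{136}$)
$\frac{1}{\left(r{\left(12,10 \right)} D{\left(-15 \right)} + P{\left(-16 \right)}\right) - 1652310} = \frac{1}{\left(12 \cdot \frac{645}{136} + \left(32 - 2 \left(-16\right)^{2}\right)\right) - 1652310} = \frac{1}{\left(\frac{1935}{34} + \left(32 - 512\right)\right) - 1652310} = \frac{1}{\left(\frac{1935}{34} - 480\right) - 1652310} = \frac{1}{- \frac{14385}{34} - 1652310} = \frac{1}{- \frac{56192925}{34}} = - \frac{34}{56192925}$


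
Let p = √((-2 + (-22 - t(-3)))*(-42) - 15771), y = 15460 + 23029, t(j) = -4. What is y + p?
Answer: 38489 + 3*I*√1659 ≈ 38489.0 + 122.19*I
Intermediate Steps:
y = 38489
p = 3*I*√1659 (p = √((-2 + (-22 - 1*(-4)))*(-42) - 15771) = √((-2 + (-22 + 4))*(-42) - 15771) = √((-2 - 18)*(-42) - 15771) = √(-20*(-42) - 15771) = √(840 - 15771) = √(-14931) = 3*I*√1659 ≈ 122.19*I)
y + p = 38489 + 3*I*√1659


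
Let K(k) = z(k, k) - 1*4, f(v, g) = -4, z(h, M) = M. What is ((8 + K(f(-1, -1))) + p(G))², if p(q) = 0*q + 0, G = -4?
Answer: 0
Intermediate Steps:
p(q) = 0 (p(q) = 0 + 0 = 0)
K(k) = -4 + k (K(k) = k - 1*4 = k - 4 = -4 + k)
((8 + K(f(-1, -1))) + p(G))² = ((8 + (-4 - 4)) + 0)² = ((8 - 8) + 0)² = (0 + 0)² = 0² = 0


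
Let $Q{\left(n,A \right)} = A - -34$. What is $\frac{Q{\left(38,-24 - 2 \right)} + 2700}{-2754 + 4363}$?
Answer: $\frac{2708}{1609} \approx 1.683$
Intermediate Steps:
$Q{\left(n,A \right)} = 34 + A$ ($Q{\left(n,A \right)} = A + 34 = 34 + A$)
$\frac{Q{\left(38,-24 - 2 \right)} + 2700}{-2754 + 4363} = \frac{\left(34 - 26\right) + 2700}{-2754 + 4363} = \frac{\left(34 - 26\right) + 2700}{1609} = \left(8 + 2700\right) \frac{1}{1609} = 2708 \cdot \frac{1}{1609} = \frac{2708}{1609}$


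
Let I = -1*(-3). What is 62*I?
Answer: 186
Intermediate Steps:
I = 3
62*I = 62*3 = 186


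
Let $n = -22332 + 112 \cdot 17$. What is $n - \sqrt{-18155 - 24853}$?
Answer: $-20428 - 32 i \sqrt{42} \approx -20428.0 - 207.38 i$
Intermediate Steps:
$n = -20428$ ($n = -22332 + 1904 = -20428$)
$n - \sqrt{-18155 - 24853} = -20428 - \sqrt{-18155 - 24853} = -20428 - \sqrt{-43008} = -20428 - 32 i \sqrt{42}$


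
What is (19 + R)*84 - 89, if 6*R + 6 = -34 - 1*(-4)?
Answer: 1003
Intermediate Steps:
R = -6 (R = -1 + (-34 - 1*(-4))/6 = -1 + (-34 + 4)/6 = -1 + (⅙)*(-30) = -1 - 5 = -6)
(19 + R)*84 - 89 = (19 - 6)*84 - 89 = 13*84 - 89 = 1092 - 89 = 1003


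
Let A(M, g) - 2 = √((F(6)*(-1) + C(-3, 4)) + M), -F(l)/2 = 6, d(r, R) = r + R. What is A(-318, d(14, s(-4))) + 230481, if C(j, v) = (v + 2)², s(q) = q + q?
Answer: 230483 + 3*I*√30 ≈ 2.3048e+5 + 16.432*I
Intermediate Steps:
s(q) = 2*q
d(r, R) = R + r
F(l) = -12 (F(l) = -2*6 = -12)
C(j, v) = (2 + v)²
A(M, g) = 2 + √(48 + M) (A(M, g) = 2 + √((-12*(-1) + (2 + 4)²) + M) = 2 + √((12 + 6²) + M) = 2 + √((12 + 36) + M) = 2 + √(48 + M))
A(-318, d(14, s(-4))) + 230481 = (2 + √(48 - 318)) + 230481 = (2 + √(-270)) + 230481 = (2 + 3*I*√30) + 230481 = 230483 + 3*I*√30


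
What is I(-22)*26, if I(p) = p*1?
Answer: -572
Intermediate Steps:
I(p) = p
I(-22)*26 = -22*26 = -572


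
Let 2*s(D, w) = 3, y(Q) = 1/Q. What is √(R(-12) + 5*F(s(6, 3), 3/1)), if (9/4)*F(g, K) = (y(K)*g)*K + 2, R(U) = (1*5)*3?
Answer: √205/3 ≈ 4.7726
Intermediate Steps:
y(Q) = 1/Q
s(D, w) = 3/2 (s(D, w) = (½)*3 = 3/2)
R(U) = 15 (R(U) = 5*3 = 15)
F(g, K) = 8/9 + 4*g/9 (F(g, K) = 4*((g/K)*K + 2)/9 = 4*(g + 2)/9 = 4*(2 + g)/9 = 8/9 + 4*g/9)
√(R(-12) + 5*F(s(6, 3), 3/1)) = √(15 + 5*(8/9 + (4/9)*(3/2))) = √(15 + 5*(8/9 + ⅔)) = √(15 + 5*(14/9)) = √(15 + 70/9) = √(205/9) = √205/3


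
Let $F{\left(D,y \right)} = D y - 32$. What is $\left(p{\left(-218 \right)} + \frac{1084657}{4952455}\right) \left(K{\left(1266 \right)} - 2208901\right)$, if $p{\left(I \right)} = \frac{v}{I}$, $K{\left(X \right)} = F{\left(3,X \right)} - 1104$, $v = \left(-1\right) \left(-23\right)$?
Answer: $- \frac{270371855919879}{1079635190} \approx -2.5043 \cdot 10^{5}$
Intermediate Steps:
$F{\left(D,y \right)} = -32 + D y$
$v = 23$
$K{\left(X \right)} = -1136 + 3 X$ ($K{\left(X \right)} = \left(-32 + 3 X\right) - 1104 = -1136 + 3 X$)
$p{\left(I \right)} = \frac{23}{I}$
$\left(p{\left(-218 \right)} + \frac{1084657}{4952455}\right) \left(K{\left(1266 \right)} - 2208901\right) = \left(\frac{23}{-218} + \frac{1084657}{4952455}\right) \left(\left(-1136 + 3 \cdot 1266\right) - 2208901\right) = \left(23 \left(- \frac{1}{218}\right) + 1084657 \cdot \frac{1}{4952455}\right) \left(\left(-1136 + 3798\right) - 2208901\right) = \left(- \frac{23}{218} + \frac{1084657}{4952455}\right) \left(2662 - 2208901\right) = \frac{122548761}{1079635190} \left(-2206239\right) = - \frac{270371855919879}{1079635190}$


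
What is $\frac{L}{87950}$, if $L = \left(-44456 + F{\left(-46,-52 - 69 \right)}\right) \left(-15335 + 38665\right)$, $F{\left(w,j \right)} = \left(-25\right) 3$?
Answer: $- \frac{103890823}{8795} \approx -11812.0$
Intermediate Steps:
$F{\left(w,j \right)} = -75$
$L = -1038908230$ ($L = \left(-44456 - 75\right) \left(-15335 + 38665\right) = \left(-44531\right) 23330 = -1038908230$)
$\frac{L}{87950} = - \frac{1038908230}{87950} = \left(-1038908230\right) \frac{1}{87950} = - \frac{103890823}{8795}$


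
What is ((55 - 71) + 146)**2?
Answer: 16900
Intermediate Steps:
((55 - 71) + 146)**2 = (-16 + 146)**2 = 130**2 = 16900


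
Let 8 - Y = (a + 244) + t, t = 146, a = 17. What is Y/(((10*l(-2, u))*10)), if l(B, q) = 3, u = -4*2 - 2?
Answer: -133/100 ≈ -1.3300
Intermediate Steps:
u = -10 (u = -8 - 2 = -10)
Y = -399 (Y = 8 - ((17 + 244) + 146) = 8 - (261 + 146) = 8 - 1*407 = 8 - 407 = -399)
Y/(((10*l(-2, u))*10)) = -399/((10*3)*10) = -399/(30*10) = -399/300 = -399*1/300 = -133/100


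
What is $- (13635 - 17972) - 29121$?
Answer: $-24784$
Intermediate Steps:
$- (13635 - 17972) - 29121 = \left(-1\right) \left(-4337\right) - 29121 = 4337 - 29121 = -24784$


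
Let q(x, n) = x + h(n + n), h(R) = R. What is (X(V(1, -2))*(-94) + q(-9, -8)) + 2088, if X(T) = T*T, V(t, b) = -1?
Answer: 1969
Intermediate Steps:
q(x, n) = x + 2*n (q(x, n) = x + (n + n) = x + 2*n)
X(T) = T²
(X(V(1, -2))*(-94) + q(-9, -8)) + 2088 = ((-1)²*(-94) + (-9 + 2*(-8))) + 2088 = (1*(-94) + (-9 - 16)) + 2088 = (-94 - 25) + 2088 = -119 + 2088 = 1969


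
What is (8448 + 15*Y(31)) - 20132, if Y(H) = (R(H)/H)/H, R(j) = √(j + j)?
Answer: -11684 + 15*√62/961 ≈ -11684.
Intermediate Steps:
R(j) = √2*√j (R(j) = √(2*j) = √2*√j)
Y(H) = √2/H^(3/2) (Y(H) = ((√2*√H)/H)/H = (√2/√H)/H = √2/H^(3/2))
(8448 + 15*Y(31)) - 20132 = (8448 + 15*(√2/31^(3/2))) - 20132 = (8448 + 15*(√2*(√31/961))) - 20132 = (8448 + 15*(√62/961)) - 20132 = (8448 + 15*√62/961) - 20132 = -11684 + 15*√62/961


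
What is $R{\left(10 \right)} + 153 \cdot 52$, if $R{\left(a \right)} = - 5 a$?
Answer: $7906$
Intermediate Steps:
$R{\left(10 \right)} + 153 \cdot 52 = \left(-5\right) 10 + 153 \cdot 52 = -50 + 7956 = 7906$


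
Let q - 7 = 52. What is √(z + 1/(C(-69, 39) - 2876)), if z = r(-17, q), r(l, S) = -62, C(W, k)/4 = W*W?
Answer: I*√4051761430/8084 ≈ 7.874*I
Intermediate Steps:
C(W, k) = 4*W² (C(W, k) = 4*(W*W) = 4*W²)
q = 59 (q = 7 + 52 = 59)
z = -62
√(z + 1/(C(-69, 39) - 2876)) = √(-62 + 1/(4*(-69)² - 2876)) = √(-62 + 1/(4*4761 - 2876)) = √(-62 + 1/(19044 - 2876)) = √(-62 + 1/16168) = √(-1002415/16168) = I*√4051761430/8084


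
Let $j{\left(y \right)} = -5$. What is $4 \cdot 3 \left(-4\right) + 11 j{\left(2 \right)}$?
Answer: $-103$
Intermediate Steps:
$4 \cdot 3 \left(-4\right) + 11 j{\left(2 \right)} = 4 \cdot 3 \left(-4\right) + 11 \left(-5\right) = 12 \left(-4\right) - 55 = -48 - 55 = -103$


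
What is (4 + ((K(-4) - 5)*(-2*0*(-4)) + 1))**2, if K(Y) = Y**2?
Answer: 25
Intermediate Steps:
(4 + ((K(-4) - 5)*(-2*0*(-4)) + 1))**2 = (4 + (((-4)**2 - 5)*(-2*0*(-4)) + 1))**2 = (4 + ((16 - 5)*(0*(-4)) + 1))**2 = (4 + (11*0 + 1))**2 = (4 + (0 + 1))**2 = (4 + 1)**2 = 5**2 = 25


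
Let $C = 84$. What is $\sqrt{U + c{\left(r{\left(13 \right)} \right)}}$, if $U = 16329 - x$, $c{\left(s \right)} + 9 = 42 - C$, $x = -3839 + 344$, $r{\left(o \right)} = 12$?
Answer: $39 \sqrt{13} \approx 140.62$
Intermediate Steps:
$x = -3495$
$c{\left(s \right)} = -51$ ($c{\left(s \right)} = -9 + \left(42 - 84\right) = -9 - 42 = -51$)
$U = 19824$ ($U = 16329 - -3495 = 16329 + 3495 = 19824$)
$\sqrt{U + c{\left(r{\left(13 \right)} \right)}} = \sqrt{19824 - 51} = \sqrt{19773} = 39 \sqrt{13}$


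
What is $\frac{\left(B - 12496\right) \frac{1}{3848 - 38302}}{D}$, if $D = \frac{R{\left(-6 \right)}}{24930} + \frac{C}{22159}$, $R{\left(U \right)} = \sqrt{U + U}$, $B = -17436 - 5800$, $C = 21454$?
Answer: $\frac{439895049352819472700}{410666735776915276687} - \frac{36450095687367630 i \sqrt{3}}{410666735776915276687} \approx 1.0712 - 0.00015373 i$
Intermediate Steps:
$B = -23236$
$R{\left(U \right)} = \sqrt{2} \sqrt{U}$ ($R{\left(U \right)} = \sqrt{2 U} = \sqrt{2} \sqrt{U}$)
$D = \frac{21454}{22159} + \frac{i \sqrt{3}}{12465}$ ($D = \frac{\sqrt{2} \sqrt{-6}}{24930} + \frac{21454}{22159} = \sqrt{2} i \sqrt{6} \cdot \frac{1}{24930} + 21454 \cdot \frac{1}{22159} = 2 i \sqrt{3} \cdot \frac{1}{24930} + \frac{21454}{22159} = \frac{i \sqrt{3}}{12465} + \frac{21454}{22159} = \frac{21454}{22159} + \frac{i \sqrt{3}}{12465} \approx 0.96818 + 0.00013895 i$)
$\frac{\left(B - 12496\right) \frac{1}{3848 - 38302}}{D} = \frac{\left(-23236 - 12496\right) \frac{1}{3848 - 38302}}{\frac{21454}{22159} + \frac{i \sqrt{3}}{12465}} = \frac{\left(-35732\right) \frac{1}{-34454}}{\frac{21454}{22159} + \frac{i \sqrt{3}}{12465}} = \frac{\left(-35732\right) \left(- \frac{1}{34454}\right)}{\frac{21454}{22159} + \frac{i \sqrt{3}}{12465}} = \frac{17866}{17227 \left(\frac{21454}{22159} + \frac{i \sqrt{3}}{12465}\right)}$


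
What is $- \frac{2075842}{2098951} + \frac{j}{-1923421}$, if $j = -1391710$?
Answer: $- \frac{1071586999272}{4037166431371} \approx -0.26543$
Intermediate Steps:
$- \frac{2075842}{2098951} + \frac{j}{-1923421} = - \frac{2075842}{2098951} - \frac{1391710}{-1923421} = \left(-2075842\right) \frac{1}{2098951} - - \frac{1391710}{1923421} = - \frac{2075842}{2098951} + \frac{1391710}{1923421} = - \frac{1071586999272}{4037166431371}$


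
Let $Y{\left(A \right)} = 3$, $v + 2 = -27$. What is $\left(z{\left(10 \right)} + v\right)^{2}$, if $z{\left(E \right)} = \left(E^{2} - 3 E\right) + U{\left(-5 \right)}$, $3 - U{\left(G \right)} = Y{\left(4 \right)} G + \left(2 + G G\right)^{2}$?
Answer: $448900$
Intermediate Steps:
$v = -29$ ($v = -2 - 27 = -29$)
$U{\left(G \right)} = 3 - \left(2 + G^{2}\right)^{2} - 3 G$ ($U{\left(G \right)} = 3 - \left(3 G + \left(2 + G G\right)^{2}\right) = 3 - \left(3 G + \left(2 + G^{2}\right)^{2}\right) = 3 - \left(\left(2 + G^{2}\right)^{2} + 3 G\right) = 3 - \left(2 + G^{2}\right)^{2} - 3 G$)
$z{\left(E \right)} = -711 + E^{2} - 3 E$ ($z{\left(E \right)} = \left(E^{2} - 3 E\right) - \left(-18 + \left(2 + \left(-5\right)^{2}\right)^{2}\right) = \left(E^{2} - 3 E\right) + \left(3 - \left(2 + 25\right)^{2} + 15\right) = \left(E^{2} - 3 E\right) + \left(3 - 27^{2} + 15\right) = \left(E^{2} - 3 E\right) + \left(3 - 729 + 15\right) = \left(E^{2} - 3 E\right) - 711 = -711 + E^{2} - 3 E$)
$\left(z{\left(10 \right)} + v\right)^{2} = \left(\left(-711 + 10^{2} - 30\right) - 29\right)^{2} = \left(\left(-711 + 100 - 30\right) - 29\right)^{2} = \left(-641 - 29\right)^{2} = \left(-670\right)^{2} = 448900$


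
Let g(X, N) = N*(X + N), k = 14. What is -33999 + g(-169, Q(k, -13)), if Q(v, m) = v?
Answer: -36169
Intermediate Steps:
g(X, N) = N*(N + X)
-33999 + g(-169, Q(k, -13)) = -33999 + 14*(14 - 169) = -33999 + 14*(-155) = -33999 - 2170 = -36169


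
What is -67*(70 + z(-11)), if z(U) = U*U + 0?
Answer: -12797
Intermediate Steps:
z(U) = U² (z(U) = U² + 0 = U²)
-67*(70 + z(-11)) = -67*(70 + (-11)²) = -67*(70 + 121) = -67*191 = -12797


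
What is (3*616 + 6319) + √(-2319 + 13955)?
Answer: 8167 + 2*√2909 ≈ 8274.9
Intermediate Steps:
(3*616 + 6319) + √(-2319 + 13955) = (1848 + 6319) + √11636 = 8167 + 2*√2909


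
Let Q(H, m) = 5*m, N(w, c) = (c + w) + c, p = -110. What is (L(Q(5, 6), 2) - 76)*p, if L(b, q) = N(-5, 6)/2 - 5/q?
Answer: 8250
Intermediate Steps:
N(w, c) = w + 2*c
L(b, q) = 7/2 - 5/q (L(b, q) = (-5 + 2*6)/2 - 5/q = (-5 + 12)*(½) - 5/q = 7*(½) - 5/q = 7/2 - 5/q)
(L(Q(5, 6), 2) - 76)*p = ((7/2 - 5/2) - 76)*(-110) = (1 - 76)*(-110) = -75*(-110) = 8250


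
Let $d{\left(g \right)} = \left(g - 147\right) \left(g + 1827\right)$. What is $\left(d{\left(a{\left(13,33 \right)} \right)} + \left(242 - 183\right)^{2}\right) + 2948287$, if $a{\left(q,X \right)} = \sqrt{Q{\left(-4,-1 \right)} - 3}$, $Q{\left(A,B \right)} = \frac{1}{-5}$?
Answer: $\frac{13415979}{5} + 1344 i \sqrt{5} \approx 2.6832 \cdot 10^{6} + 3005.3 i$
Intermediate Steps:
$Q{\left(A,B \right)} = - \frac{1}{5}$
$a{\left(q,X \right)} = \frac{4 i \sqrt{5}}{5}$ ($a{\left(q,X \right)} = \sqrt{- \frac{1}{5} - 3} = \sqrt{- \frac{16}{5}} = \frac{4 i \sqrt{5}}{5}$)
$d{\left(g \right)} = \left(-147 + g\right) \left(1827 + g\right)$
$\left(d{\left(a{\left(13,33 \right)} \right)} + \left(242 - 183\right)^{2}\right) + 2948287 = \left(\left(-268569 + \left(\frac{4 i \sqrt{5}}{5}\right)^{2} + 1680 \frac{4 i \sqrt{5}}{5}\right) + \left(242 - 183\right)^{2}\right) + 2948287 = \left(\left(-268569 - \frac{16}{5} + 1344 i \sqrt{5}\right) + 59^{2}\right) + 2948287 = \left(\left(- \frac{1342861}{5} + 1344 i \sqrt{5}\right) + 3481\right) + 2948287 = \left(- \frac{1325456}{5} + 1344 i \sqrt{5}\right) + 2948287 = \frac{13415979}{5} + 1344 i \sqrt{5}$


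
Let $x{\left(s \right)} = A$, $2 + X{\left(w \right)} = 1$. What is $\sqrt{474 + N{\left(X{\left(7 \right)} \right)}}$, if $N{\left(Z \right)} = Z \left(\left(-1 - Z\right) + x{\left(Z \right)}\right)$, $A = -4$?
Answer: $\sqrt{478} \approx 21.863$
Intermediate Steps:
$X{\left(w \right)} = -1$ ($X{\left(w \right)} = -2 + 1 = -1$)
$x{\left(s \right)} = -4$
$N{\left(Z \right)} = Z \left(-5 - Z\right)$ ($N{\left(Z \right)} = Z \left(\left(-1 - Z\right) - 4\right) = Z \left(-5 - Z\right)$)
$\sqrt{474 + N{\left(X{\left(7 \right)} \right)}} = \sqrt{474 - - (5 - 1)} = \sqrt{474 - \left(-1\right) 4} = \sqrt{474 + 4} = \sqrt{478}$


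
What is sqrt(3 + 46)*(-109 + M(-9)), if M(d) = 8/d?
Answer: -6923/9 ≈ -769.22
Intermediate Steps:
sqrt(3 + 46)*(-109 + M(-9)) = sqrt(3 + 46)*(-109 + 8/(-9)) = sqrt(49)*(-109 + 8*(-1/9)) = 7*(-109 - 8/9) = 7*(-989/9) = -6923/9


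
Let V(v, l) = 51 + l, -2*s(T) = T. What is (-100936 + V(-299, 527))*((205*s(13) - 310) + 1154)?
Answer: 49024883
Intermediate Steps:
s(T) = -T/2
(-100936 + V(-299, 527))*((205*s(13) - 310) + 1154) = (-100936 + (51 + 527))*((205*(-½*13) - 310) + 1154) = (-100936 + 578)*((205*(-13/2) - 310) + 1154) = -100358*((-2665/2 - 310) + 1154) = -100358*(-3285/2 + 1154) = -100358*(-977/2) = 49024883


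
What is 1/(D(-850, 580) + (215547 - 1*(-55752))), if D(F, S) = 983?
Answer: 1/272282 ≈ 3.6727e-6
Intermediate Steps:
1/(D(-850, 580) + (215547 - 1*(-55752))) = 1/(983 + (215547 - 1*(-55752))) = 1/(983 + (215547 + 55752)) = 1/(983 + 271299) = 1/272282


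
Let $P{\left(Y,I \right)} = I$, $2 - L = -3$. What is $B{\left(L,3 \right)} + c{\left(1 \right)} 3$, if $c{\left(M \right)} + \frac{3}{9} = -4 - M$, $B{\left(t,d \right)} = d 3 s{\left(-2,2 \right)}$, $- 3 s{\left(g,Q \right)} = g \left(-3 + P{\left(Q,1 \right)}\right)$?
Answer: $-28$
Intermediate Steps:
$L = 5$ ($L = 2 - -3 = 2 + 3 = 5$)
$s{\left(g,Q \right)} = \frac{2 g}{3}$ ($s{\left(g,Q \right)} = - \frac{g \left(-3 + 1\right)}{3} = - \frac{g \left(-2\right)}{3} = - \frac{\left(-2\right) g}{3} = \frac{2 g}{3}$)
$B{\left(t,d \right)} = - 4 d$ ($B{\left(t,d \right)} = d 3 \cdot \frac{2}{3} \left(-2\right) = 3 d \left(- \frac{4}{3}\right) = - 4 d$)
$c{\left(M \right)} = - \frac{13}{3} - M$ ($c{\left(M \right)} = - \frac{1}{3} - \left(4 + M\right) = - \frac{13}{3} - M$)
$B{\left(L,3 \right)} + c{\left(1 \right)} 3 = \left(-4\right) 3 + \left(- \frac{13}{3} - 1\right) 3 = -12 + \left(- \frac{13}{3} - 1\right) 3 = -12 - 16 = -28$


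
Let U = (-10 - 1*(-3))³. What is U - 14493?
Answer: -14836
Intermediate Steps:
U = -343 (U = (-10 + 3)³ = (-7)³ = -343)
U - 14493 = -343 - 14493 = -14836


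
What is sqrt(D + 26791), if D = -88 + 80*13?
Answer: sqrt(27743) ≈ 166.56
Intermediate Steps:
D = 952 (D = -88 + 1040 = 952)
sqrt(D + 26791) = sqrt(952 + 26791) = sqrt(27743)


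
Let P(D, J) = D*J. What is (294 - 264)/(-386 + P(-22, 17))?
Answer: -3/76 ≈ -0.039474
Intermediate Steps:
(294 - 264)/(-386 + P(-22, 17)) = (294 - 264)/(-386 - 22*17) = 30/(-386 - 374) = 30/(-760) = 30*(-1/760) = -3/76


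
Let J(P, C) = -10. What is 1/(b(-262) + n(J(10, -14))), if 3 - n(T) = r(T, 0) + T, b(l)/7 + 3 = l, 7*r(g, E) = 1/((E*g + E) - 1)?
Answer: -7/12893 ≈ -0.00054293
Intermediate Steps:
r(g, E) = 1/(7*(-1 + E + E*g)) (r(g, E) = 1/(7*((E*g + E) - 1)) = 1/(7*((E + E*g) - 1)) = 1/(7*(-1 + E + E*g)))
b(l) = -21 + 7*l
n(T) = 22/7 - T (n(T) = 3 - (1/(7*(-1 + 0 + 0*T)) + T) = 3 - (1/(7*(-1 + 0 + 0)) + T) = 3 - ((⅐)/(-1) + T) = 3 - ((⅐)*(-1) + T) = 3 - (-⅐ + T) = 3 + (⅐ - T) = 22/7 - T)
1/(b(-262) + n(J(10, -14))) = 1/((-21 + 7*(-262)) + (22/7 - 1*(-10))) = 1/((-21 - 1834) + (22/7 + 10)) = 1/(-1855 + 92/7) = 1/(-12893/7) = -7/12893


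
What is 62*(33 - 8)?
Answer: 1550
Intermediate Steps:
62*(33 - 8) = 62*25 = 1550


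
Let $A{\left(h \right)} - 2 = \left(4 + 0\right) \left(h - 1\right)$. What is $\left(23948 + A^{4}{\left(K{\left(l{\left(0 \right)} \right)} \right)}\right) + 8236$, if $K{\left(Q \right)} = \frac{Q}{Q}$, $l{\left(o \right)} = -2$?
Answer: $32200$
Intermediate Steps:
$K{\left(Q \right)} = 1$
$A{\left(h \right)} = -2 + 4 h$ ($A{\left(h \right)} = 2 + \left(4 + 0\right) \left(h - 1\right) = 2 + 4 \left(-1 + h\right) = 2 + \left(-4 + 4 h\right) = -2 + 4 h$)
$\left(23948 + A^{4}{\left(K{\left(l{\left(0 \right)} \right)} \right)}\right) + 8236 = \left(23948 + \left(-2 + 4 \cdot 1\right)^{4}\right) + 8236 = \left(23948 + \left(-2 + 4\right)^{4}\right) + 8236 = \left(23948 + 2^{4}\right) + 8236 = \left(23948 + 16\right) + 8236 = 23964 + 8236 = 32200$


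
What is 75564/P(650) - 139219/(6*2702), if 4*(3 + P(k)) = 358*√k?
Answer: -1442379925825/168820533084 + 67629780*√26/10413307 ≈ 24.572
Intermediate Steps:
P(k) = -3 + 179*√k/2 (P(k) = -3 + (358*√k)/4 = -3 + 179*√k/2)
75564/P(650) - 139219/(6*2702) = 75564/(-3 + 179*√650/2) - 139219/(6*2702) = 75564/(-3 + 179*(5*√26)/2) - 139219/16212 = 75564/(-3 + 895*√26/2) - 139219*1/16212 = 75564/(-3 + 895*√26/2) - 139219/16212 = -139219/16212 + 75564/(-3 + 895*√26/2)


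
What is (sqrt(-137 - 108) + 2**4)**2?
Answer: 11 + 224*I*sqrt(5) ≈ 11.0 + 500.88*I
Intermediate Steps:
(sqrt(-137 - 108) + 2**4)**2 = (sqrt(-245) + 16)**2 = (7*I*sqrt(5) + 16)**2 = (16 + 7*I*sqrt(5))**2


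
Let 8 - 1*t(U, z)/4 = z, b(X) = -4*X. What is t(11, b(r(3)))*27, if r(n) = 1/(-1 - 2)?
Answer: 720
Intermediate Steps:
r(n) = -⅓ (r(n) = 1/(-3) = -⅓)
t(U, z) = 32 - 4*z
t(11, b(r(3)))*27 = (32 - (-16)*(-1)/3)*27 = (32 - 4*4/3)*27 = (32 - 16/3)*27 = (80/3)*27 = 720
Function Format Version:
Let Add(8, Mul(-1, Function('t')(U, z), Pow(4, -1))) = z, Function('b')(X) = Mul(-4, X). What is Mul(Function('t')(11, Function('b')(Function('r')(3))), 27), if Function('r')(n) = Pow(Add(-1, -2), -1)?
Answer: 720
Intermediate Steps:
Function('r')(n) = Rational(-1, 3) (Function('r')(n) = Pow(-3, -1) = Rational(-1, 3))
Function('t')(U, z) = Add(32, Mul(-4, z))
Mul(Function('t')(11, Function('b')(Function('r')(3))), 27) = Mul(Add(32, Mul(-4, Mul(-4, Rational(-1, 3)))), 27) = Mul(Add(32, Mul(-4, Rational(4, 3))), 27) = Mul(Add(32, Rational(-16, 3)), 27) = Mul(Rational(80, 3), 27) = 720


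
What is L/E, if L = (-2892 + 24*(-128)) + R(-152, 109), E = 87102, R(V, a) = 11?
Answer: -5953/87102 ≈ -0.068345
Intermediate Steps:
L = -5953 (L = (-2892 + 24*(-128)) + 11 = (-2892 - 3072) + 11 = -5964 + 11 = -5953)
L/E = -5953/87102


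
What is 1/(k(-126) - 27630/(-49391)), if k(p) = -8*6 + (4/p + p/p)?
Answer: -3111633/144604843 ≈ -0.021518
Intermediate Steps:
k(p) = -47 + 4/p (k(p) = -48 + (4/p + 1) = -48 + (1 + 4/p) = -47 + 4/p)
1/(k(-126) - 27630/(-49391)) = 1/((-47 + 4/(-126)) - 27630/(-49391)) = 1/((-47 + 4*(-1/126)) - 27630*(-1/49391)) = 1/((-47 - 2/63) + 27630/49391) = 1/(-2963/63 + 27630/49391) = 1/(-144604843/3111633) = -3111633/144604843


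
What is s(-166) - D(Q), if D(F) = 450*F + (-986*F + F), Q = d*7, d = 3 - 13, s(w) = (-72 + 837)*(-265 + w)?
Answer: -367165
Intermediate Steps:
s(w) = -202725 + 765*w (s(w) = 765*(-265 + w) = -202725 + 765*w)
d = -10
Q = -70 (Q = -10*7 = -70)
D(F) = -535*F (D(F) = 450*F - 985*F = -535*F)
s(-166) - D(Q) = (-202725 + 765*(-166)) - (-535)*(-70) = (-202725 - 126990) - 1*37450 = -329715 - 37450 = -367165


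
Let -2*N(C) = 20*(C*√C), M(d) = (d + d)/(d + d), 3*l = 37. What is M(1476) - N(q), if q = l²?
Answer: 506557/27 ≈ 18761.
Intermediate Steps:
l = 37/3 (l = (⅓)*37 = 37/3 ≈ 12.333)
q = 1369/9 (q = (37/3)² = 1369/9 ≈ 152.11)
M(d) = 1 (M(d) = (2*d)/((2*d)) = (2*d)*(1/(2*d)) = 1)
N(C) = -10*C^(3/2) (N(C) = -10*C*√C = -10*C^(3/2))
M(1476) - N(q) = 1 - (-10)*(1369/9)^(3/2) = 1 - (-10)*50653/27 = 1 - 1*(-506530/27) = 1 + 506530/27 = 506557/27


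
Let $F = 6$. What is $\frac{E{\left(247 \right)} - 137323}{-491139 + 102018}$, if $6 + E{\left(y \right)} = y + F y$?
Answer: $\frac{45200}{129707} \approx 0.34848$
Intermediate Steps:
$E{\left(y \right)} = -6 + 7 y$ ($E{\left(y \right)} = -6 + \left(y + 6 y\right) = -6 + 7 y$)
$\frac{E{\left(247 \right)} - 137323}{-491139 + 102018} = \frac{\left(-6 + 7 \cdot 247\right) - 137323}{-491139 + 102018} = \frac{\left(-6 + 1729\right) - 137323}{-389121} = \left(1723 - 137323\right) \left(- \frac{1}{389121}\right) = \left(-135600\right) \left(- \frac{1}{389121}\right) = \frac{45200}{129707}$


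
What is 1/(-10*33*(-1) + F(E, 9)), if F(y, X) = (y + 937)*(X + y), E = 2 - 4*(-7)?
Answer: 1/38043 ≈ 2.6286e-5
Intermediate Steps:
E = 30 (E = 2 + 28 = 30)
F(y, X) = (937 + y)*(X + y)
1/(-10*33*(-1) + F(E, 9)) = 1/(-10*33*(-1) + (30² + 937*9 + 937*30 + 9*30)) = 1/(-330*(-1) + (900 + 8433 + 28110 + 270)) = 1/(330 + 37713) = 1/38043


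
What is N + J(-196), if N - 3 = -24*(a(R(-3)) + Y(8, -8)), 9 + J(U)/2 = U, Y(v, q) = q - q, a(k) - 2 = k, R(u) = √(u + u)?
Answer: -455 - 24*I*√6 ≈ -455.0 - 58.788*I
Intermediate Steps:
R(u) = √2*√u (R(u) = √(2*u) = √2*√u)
a(k) = 2 + k
Y(v, q) = 0
J(U) = -18 + 2*U
N = -45 - 24*I*√6 (N = 3 - 24*((2 + √2*√(-3)) + 0) = 3 - 24*((2 + √2*(I*√3)) + 0) = 3 - 24*((2 + I*√6) + 0) = 3 - 24*(2 + I*√6) = 3 + (-48 - 24*I*√6) = -45 - 24*I*√6 ≈ -45.0 - 58.788*I)
N + J(-196) = (-45 - 24*I*√6) + (-18 + 2*(-196)) = (-45 - 24*I*√6) + (-18 - 392) = (-45 - 24*I*√6) - 410 = -455 - 24*I*√6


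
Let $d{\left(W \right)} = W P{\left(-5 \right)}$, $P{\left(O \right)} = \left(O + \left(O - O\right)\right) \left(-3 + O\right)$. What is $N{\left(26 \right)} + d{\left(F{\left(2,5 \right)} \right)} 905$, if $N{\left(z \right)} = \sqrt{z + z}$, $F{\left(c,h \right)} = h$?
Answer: $181000 + 2 \sqrt{13} \approx 1.8101 \cdot 10^{5}$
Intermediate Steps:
$P{\left(O \right)} = O \left(-3 + O\right)$ ($P{\left(O \right)} = \left(O + 0\right) \left(-3 + O\right) = O \left(-3 + O\right)$)
$N{\left(z \right)} = \sqrt{2} \sqrt{z}$ ($N{\left(z \right)} = \sqrt{2 z} = \sqrt{2} \sqrt{z}$)
$d{\left(W \right)} = 40 W$ ($d{\left(W \right)} = W \left(- 5 \left(-3 - 5\right)\right) = W \left(\left(-5\right) \left(-8\right)\right) = W 40 = 40 W$)
$N{\left(26 \right)} + d{\left(F{\left(2,5 \right)} \right)} 905 = \sqrt{2} \sqrt{26} + 40 \cdot 5 \cdot 905 = 2 \sqrt{13} + 200 \cdot 905 = 2 \sqrt{13} + 181000 = 181000 + 2 \sqrt{13}$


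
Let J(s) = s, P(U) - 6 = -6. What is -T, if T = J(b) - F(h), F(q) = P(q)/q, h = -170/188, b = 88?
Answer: -88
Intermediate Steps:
P(U) = 0 (P(U) = 6 - 6 = 0)
h = -85/94 (h = -170*1/188 = -85/94 ≈ -0.90425)
F(q) = 0 (F(q) = 0/q = 0)
T = 88 (T = 88 - 1*0 = 88 + 0 = 88)
-T = -1*88 = -88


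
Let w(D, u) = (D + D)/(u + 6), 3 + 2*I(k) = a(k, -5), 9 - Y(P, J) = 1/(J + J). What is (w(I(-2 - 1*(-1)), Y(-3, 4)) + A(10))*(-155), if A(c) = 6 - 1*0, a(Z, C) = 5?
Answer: -113150/119 ≈ -950.84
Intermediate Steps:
Y(P, J) = 9 - 1/(2*J) (Y(P, J) = 9 - 1/(J + J) = 9 - 1/(2*J))
A(c) = 6 (A(c) = 6 + 0 = 6)
I(k) = 1 (I(k) = -3/2 + (½)*5 = -3/2 + 5/2 = 1)
w(D, u) = 2*D/(6 + u) (w(D, u) = (2*D)/(6 + u) = 2*D/(6 + u))
(w(I(-2 - 1*(-1)), Y(-3, 4)) + A(10))*(-155) = (2*1/(6 + (9 - ½/4)) + 6)*(-155) = (2*1/(6 + (9 - ½*¼)) + 6)*(-155) = (2*1/(6 + (9 - ⅛)) + 6)*(-155) = (2*1/(6 + 71/8) + 6)*(-155) = (2*1/(119/8) + 6)*(-155) = (2*1*(8/119) + 6)*(-155) = (16/119 + 6)*(-155) = (730/119)*(-155) = -113150/119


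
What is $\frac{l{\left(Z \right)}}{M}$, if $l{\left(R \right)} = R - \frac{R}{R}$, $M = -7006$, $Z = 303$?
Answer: $- \frac{151}{3503} \approx -0.043106$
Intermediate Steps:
$l{\left(R \right)} = -1 + R$ ($l{\left(R \right)} = R - 1 = -1 + R$)
$\frac{l{\left(Z \right)}}{M} = \frac{-1 + 303}{-7006} = 302 \left(- \frac{1}{7006}\right) = - \frac{151}{3503}$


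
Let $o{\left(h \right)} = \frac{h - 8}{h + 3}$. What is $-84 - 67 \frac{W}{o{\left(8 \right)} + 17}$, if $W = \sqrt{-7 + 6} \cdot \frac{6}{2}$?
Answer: $-84 - \frac{201 i}{17} \approx -84.0 - 11.824 i$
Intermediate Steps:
$o{\left(h \right)} = \frac{-8 + h}{3 + h}$
$W = 3 i$ ($W = \sqrt{-1} \cdot 6 \cdot \frac{1}{2} = i 3 = 3 i \approx 3.0 i$)
$-84 - 67 \frac{W}{o{\left(8 \right)} + 17} = -84 - 67 \frac{3 i}{\frac{-8 + 8}{3 + 8} + 17} = -84 - 67 \frac{3 i}{\frac{1}{11} \cdot 0 + 17} = -84 - 67 \frac{3 i}{0 + 17} = -84 - 67 \frac{3 i}{17} = -84 - \frac{201 i}{17}$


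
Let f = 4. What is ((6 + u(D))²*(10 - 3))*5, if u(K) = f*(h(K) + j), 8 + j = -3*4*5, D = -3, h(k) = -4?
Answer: 2783340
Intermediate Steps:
j = -68 (j = -8 - 3*4*5 = -8 - 12*5 = -8 - 60 = -68)
u(K) = -288 (u(K) = 4*(-4 - 68) = 4*(-72) = -288)
((6 + u(D))²*(10 - 3))*5 = ((6 - 288)²*(10 - 3))*5 = ((-282)²*7)*5 = (79524*7)*5 = 556668*5 = 2783340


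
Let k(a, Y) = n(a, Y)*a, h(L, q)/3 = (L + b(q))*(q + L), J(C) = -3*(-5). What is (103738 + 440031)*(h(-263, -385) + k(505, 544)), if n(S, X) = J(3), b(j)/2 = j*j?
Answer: -313091289262857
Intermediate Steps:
J(C) = 15
b(j) = 2*j² (b(j) = 2*(j*j) = 2*j²)
n(S, X) = 15
h(L, q) = 3*(L + q)*(L + 2*q²) (h(L, q) = 3*((L + 2*q²)*(q + L)) = 3*((L + 2*q²)*(L + q)) = 3*((L + q)*(L + 2*q²)) = 3*(L + q)*(L + 2*q²))
k(a, Y) = 15*a
(103738 + 440031)*(h(-263, -385) + k(505, 544)) = (103738 + 440031)*((3*(-263)² + 6*(-385)³ + 3*(-263)*(-385) + 6*(-263)*(-385)²) + 15*505) = 543769*((3*69169 + 6*(-57066625) + 303765 + 6*(-263)*148225) + 7575) = 543769*((207507 - 342399750 + 303765 - 233899050) + 7575) = 543769*(-575787528 + 7575) = 543769*(-575779953) = -313091289262857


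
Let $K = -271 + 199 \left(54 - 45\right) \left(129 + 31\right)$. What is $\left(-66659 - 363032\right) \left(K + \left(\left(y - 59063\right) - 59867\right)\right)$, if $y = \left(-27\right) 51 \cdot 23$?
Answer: $-58303912408$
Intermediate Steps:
$y = -31671$ ($y = \left(-1377\right) 23 = -31671$)
$K = 286289$ ($K = -271 + 199 \cdot 9 \cdot 160 = -271 + 199 \cdot 1440 = -271 + 286560 = 286289$)
$\left(-66659 - 363032\right) \left(K + \left(\left(y - 59063\right) - 59867\right)\right) = \left(-66659 - 363032\right) \left(286289 - 150601\right) = - 429691 \left(286289 - 150601\right) = \left(-429691\right) 135688 = -58303912408$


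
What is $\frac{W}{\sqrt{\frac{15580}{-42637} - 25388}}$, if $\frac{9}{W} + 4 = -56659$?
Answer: $\frac{3 i \sqrt{11538464762958}}{10222795988828} \approx 9.9684 \cdot 10^{-7} i$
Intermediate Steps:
$W = - \frac{9}{56663}$ ($W = \frac{9}{-4 - 56659} = \frac{9}{-56663} = 9 \left(- \frac{1}{56663}\right) = - \frac{9}{56663} \approx -0.00015883$)
$\frac{W}{\sqrt{\frac{15580}{-42637} - 25388}} = - \frac{9}{56663 \sqrt{\frac{15580}{-42637} - 25388}} = - \frac{9}{56663 \sqrt{15580 \left(- \frac{1}{42637}\right) - 25388}} = - \frac{9}{56663 \sqrt{- \frac{15580}{42637} - 25388}} = - \frac{9}{56663 \sqrt{- \frac{1082483736}{42637}}} = - \frac{9}{56663 \frac{2 i \sqrt{11538464762958}}{42637}} = - \frac{9 \left(- \frac{i \sqrt{11538464762958}}{541241868}\right)}{56663} = \frac{3 i \sqrt{11538464762958}}{10222795988828}$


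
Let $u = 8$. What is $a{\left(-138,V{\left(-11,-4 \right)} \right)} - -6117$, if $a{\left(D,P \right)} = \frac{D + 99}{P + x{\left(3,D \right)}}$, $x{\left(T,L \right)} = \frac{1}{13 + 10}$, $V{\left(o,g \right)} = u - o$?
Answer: $\frac{892783}{146} \approx 6115.0$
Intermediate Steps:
$V{\left(o,g \right)} = 8 - o$
$x{\left(T,L \right)} = \frac{1}{23}$
$a{\left(D,P \right)} = \frac{99 + D}{\frac{1}{23} + P}$ ($a{\left(D,P \right)} = \frac{D + 99}{P + \frac{1}{23}} = \frac{99 + D}{\frac{1}{23} + P}$)
$a{\left(-138,V{\left(-11,-4 \right)} \right)} - -6117 = \frac{23 \left(99 - 138\right)}{1 + 23 \left(8 - -11\right)} - -6117 = 23 \frac{1}{1 + 23 \left(8 + 11\right)} \left(-39\right) + 6117 = 23 \frac{1}{1 + 23 \cdot 19} \left(-39\right) + 6117 = 23 \frac{1}{1 + 437} \left(-39\right) + 6117 = 23 \cdot \frac{1}{438} \left(-39\right) + 6117 = - \frac{299}{146} + 6117 = \frac{892783}{146}$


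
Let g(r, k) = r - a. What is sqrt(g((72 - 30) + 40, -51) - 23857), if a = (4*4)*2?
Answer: I*sqrt(23807) ≈ 154.3*I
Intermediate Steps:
a = 32 (a = 16*2 = 32)
g(r, k) = -32 + r (g(r, k) = r - 1*32 = r - 32 = -32 + r)
sqrt(g((72 - 30) + 40, -51) - 23857) = sqrt((-32 + ((72 - 30) + 40)) - 23857) = sqrt((-32 + (42 + 40)) - 23857) = sqrt((-32 + 82) - 23857) = sqrt(50 - 23857) = sqrt(-23807) = I*sqrt(23807)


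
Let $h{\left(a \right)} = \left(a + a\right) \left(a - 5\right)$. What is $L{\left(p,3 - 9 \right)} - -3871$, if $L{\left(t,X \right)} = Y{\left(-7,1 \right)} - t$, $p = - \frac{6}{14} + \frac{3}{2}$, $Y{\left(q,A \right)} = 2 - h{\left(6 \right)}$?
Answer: $\frac{54039}{14} \approx 3859.9$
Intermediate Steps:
$h{\left(a \right)} = 2 a \left(-5 + a\right)$
$Y{\left(q,A \right)} = -10$ ($Y{\left(q,A \right)} = 2 - 2 \cdot 6 \left(-5 + 6\right) = 2 - 2 \cdot 6 \cdot 1 = 2 - 12 = -10$)
$p = \frac{15}{14}$ ($p = \left(-6\right) \frac{1}{14} + 3 \cdot \frac{1}{2} = - \frac{3}{7} + \frac{3}{2} = \frac{15}{14} \approx 1.0714$)
$L{\left(t,X \right)} = -10 - t$
$L{\left(p,3 - 9 \right)} - -3871 = \left(-10 - \frac{15}{14}\right) - -3871 = \left(-10 - \frac{15}{14}\right) + 3871 = - \frac{155}{14} + 3871 = \frac{54039}{14}$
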